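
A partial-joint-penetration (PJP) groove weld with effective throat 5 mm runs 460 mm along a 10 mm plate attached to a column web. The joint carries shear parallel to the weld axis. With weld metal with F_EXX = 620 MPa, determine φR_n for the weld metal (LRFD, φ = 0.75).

Effective throat (given) t_e = 5 mm.
A_we = 5 × 460 = 2300 mm².
F_nw = 0.6 F_EXX = 372 MPa.
φR_n = 0.75 × 372 × 2300 × 10⁻³ = 641.7 kN.

φR_n ≈ 642 kN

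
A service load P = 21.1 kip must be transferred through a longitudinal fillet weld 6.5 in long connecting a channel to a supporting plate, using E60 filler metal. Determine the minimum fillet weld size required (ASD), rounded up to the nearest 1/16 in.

w = 5/16 in

E60XX → F_EXX = 60 ksi.
Total weld length L = 6.5 in.
Required throat t_e = P × Ω / (0.6 F_EXX × L) = 21.1 × 2.0 / (0.6 × 60 × 6.5) = 0.1803 in.
Required leg w = t_e / 0.707 = 0.2551 in → use 5/16 in.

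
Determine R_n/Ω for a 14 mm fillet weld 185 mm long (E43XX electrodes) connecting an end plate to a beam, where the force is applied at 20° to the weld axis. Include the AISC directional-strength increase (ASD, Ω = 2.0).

E43XX → F_EXX = 430 MPa.
t_e = 0.707 × 14 = 9.898 mm; A_we = 9.898 × 185 = 1831 mm².
Directional factor: 1.0 + 0.5 sin^1.5(20°) = 1.1.
F_nw = 0.6 × 430 × 1.1 = 283.8 MPa.
R_n/Ω = (283.8 × 1831) / 2.0 × 10⁻³ = 259.8 kN.

R_n/Ω ≈ 260 kN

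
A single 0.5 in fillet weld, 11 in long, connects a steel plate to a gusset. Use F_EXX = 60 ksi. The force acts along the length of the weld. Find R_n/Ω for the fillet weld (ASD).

Effective throat t_e = 0.707 × 0.5 = 0.3535 in.
Total length L = 11 in; A_we = 0.3535 × 11 = 3.888 in².
F_nw = 0.6 F_EXX = 0.6 × 60 = 36 ksi.
R_n = 36 × 3.888 = 140 kip; R_n/Ω = 140/2.0 = 69.99 kip.

R_n/Ω ≈ 70 kip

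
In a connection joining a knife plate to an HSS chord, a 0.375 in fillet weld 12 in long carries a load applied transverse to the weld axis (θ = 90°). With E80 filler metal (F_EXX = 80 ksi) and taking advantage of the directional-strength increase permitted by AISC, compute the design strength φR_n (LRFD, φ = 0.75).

t_e = 0.707 × 0.375 = 0.2651 in; A_we = 0.2651 × 12 = 3.181 in².
Directional factor: 1.0 + 0.5 sin^1.5(90°) = 1.5.
F_nw = 0.6 × 80 × 1.5 = 72 ksi.
φR_n = 0.75 × 72 × 3.181 = 171.8 kips.

φR_n ≈ 172 kips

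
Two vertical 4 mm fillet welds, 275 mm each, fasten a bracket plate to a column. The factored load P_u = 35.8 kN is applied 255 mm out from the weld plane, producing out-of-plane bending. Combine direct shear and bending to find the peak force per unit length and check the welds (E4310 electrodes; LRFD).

E43XX → F_EXX = 430 MPa.
L_w = 2 × 275 = 550 mm; section modulus (unit throat) S = 2 × L²/6 = 25210 mm².
Direct shear f_v = P/L_w = 35.8×10³/550 = 65.09 N/mm.
Moment M = P × e = 35.8×10³ × 255 = 9129000 N·mm; bending f_b = M/S = 362.1 N/mm.
f_max = √(f_v² + f_b²) = √(65.09² + 362.1²) = 367.9 N/mm.
φr_n = 0.75 × 0.6 × 430 × (0.707 × 4) = 547.2 N/mm → adequate.

f_max ≈ 368 N/mm; adequate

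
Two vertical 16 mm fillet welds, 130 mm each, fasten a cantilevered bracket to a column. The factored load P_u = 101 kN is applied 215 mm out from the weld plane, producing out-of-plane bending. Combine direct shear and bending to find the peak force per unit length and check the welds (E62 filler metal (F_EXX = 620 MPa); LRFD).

L_w = 2 × 130 = 260 mm; section modulus (unit throat) S = 2 × L²/6 = 5633 mm².
Direct shear f_v = P/L_w = 101×10³/260 = 388.5 N/mm.
Moment M = P × e = 101×10³ × 215 = 21715000 N·mm; bending f_b = M/S = 3855 N/mm.
f_max = √(f_v² + f_b²) = √(388.5² + 3855²) = 3874 N/mm.
φr_n = 0.75 × 0.6 × 620 × (0.707 × 16) = 3156 N/mm → NOT adequate.

f_max ≈ 3870 N/mm; NOT adequate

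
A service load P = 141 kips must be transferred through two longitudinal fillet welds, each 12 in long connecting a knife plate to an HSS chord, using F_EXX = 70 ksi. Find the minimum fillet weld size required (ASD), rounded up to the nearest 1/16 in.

Total weld length L = 24 in.
Required throat t_e = P × Ω / (0.6 F_EXX × L) = 141 × 2.0 / (0.6 × 70 × 24) = 0.2798 in.
Required leg w = t_e / 0.707 = 0.3957 in → use 7/16 in.

w = 7/16 in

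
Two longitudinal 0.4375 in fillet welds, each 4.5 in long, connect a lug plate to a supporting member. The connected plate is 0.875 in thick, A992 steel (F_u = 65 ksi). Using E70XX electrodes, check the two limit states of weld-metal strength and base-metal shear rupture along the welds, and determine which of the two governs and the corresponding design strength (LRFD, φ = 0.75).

E70XX → F_EXX = 70 ksi.
t_e = 0.707 × 0.4375 = 0.3093 in; L = 9 in.
Weld metal: φR_n = 0.75 × 0.6 × 70 × 0.3093 × 9 = 87.69 kip.
Base metal (shear rupture): φR_n = 0.75 × 0.6 × 65 × 0.875 × 9 = 230.3 kip.
Governing: weld metal.

φR_n ≈ 87.7 kip (weld metal governs)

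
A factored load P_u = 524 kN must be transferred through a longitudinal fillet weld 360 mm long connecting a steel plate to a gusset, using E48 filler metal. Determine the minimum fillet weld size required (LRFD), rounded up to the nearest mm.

E48XX → F_EXX = 480 MPa.
Total weld length L = 360 mm.
Required throat t_e = P_u / (φ × 0.6 F_EXX × L) = 524 / (0.75 × 0.6 × 480 × 360 × 10⁻³) = 6.739 mm.
Required leg w = t_e / 0.707 = 9.531 mm → use 10 mm.

w = 10 mm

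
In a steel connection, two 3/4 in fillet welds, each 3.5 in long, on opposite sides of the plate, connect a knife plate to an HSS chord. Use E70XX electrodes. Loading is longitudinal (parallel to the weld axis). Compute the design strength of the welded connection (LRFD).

φR_n ≈ 117 kip

E70XX → F_EXX = 70 ksi.
Effective throat t_e = 0.707 × 0.75 = 0.5302 in.
Total length L = 7 in; A_we = 0.5302 × 7 = 3.712 in².
F_nw = 0.6 F_EXX = 0.6 × 70 = 42 ksi.
φR_n = 0.75 × 42 × 3.712 = 116.9 kip.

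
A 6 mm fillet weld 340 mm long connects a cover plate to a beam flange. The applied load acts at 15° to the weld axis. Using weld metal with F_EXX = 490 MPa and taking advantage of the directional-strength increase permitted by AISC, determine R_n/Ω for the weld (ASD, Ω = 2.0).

R_n/Ω ≈ 226 kN

t_e = 0.707 × 6 = 4.242 mm; A_we = 4.242 × 340 = 1442 mm².
Directional factor: 1.0 + 0.5 sin^1.5(15°) = 1.066.
F_nw = 0.6 × 490 × 1.066 = 313.4 MPa.
R_n/Ω = (313.4 × 1442) / 2.0 × 10⁻³ = 226 kN.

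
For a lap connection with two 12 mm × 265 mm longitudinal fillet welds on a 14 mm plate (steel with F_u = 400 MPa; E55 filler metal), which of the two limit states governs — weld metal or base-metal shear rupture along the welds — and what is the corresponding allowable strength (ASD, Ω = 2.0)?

E55XX → F_EXX = 550 MPa.
t_e = 0.707 × 12 = 8.484 mm; L = 530 mm.
Weld metal: R_n/Ω = (1/2.0) × 0.6 × 550 × 8.484 × 530 × 10⁻³ = 741.9 kN.
Base metal (shear rupture): R_n/Ω = (1/2.0) × 0.6 × 400 × 14 × 530 × 10⁻³ = 890.4 kN.
Governing: weld metal.

R_n/Ω ≈ 742 kN (weld metal governs)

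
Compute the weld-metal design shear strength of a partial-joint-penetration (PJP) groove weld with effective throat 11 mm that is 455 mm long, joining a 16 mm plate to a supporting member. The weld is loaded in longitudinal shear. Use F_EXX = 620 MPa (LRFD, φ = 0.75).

Effective throat (given) t_e = 11 mm.
A_we = 11 × 455 = 5005 mm².
F_nw = 0.6 F_EXX = 372 MPa.
φR_n = 0.75 × 372 × 5005 × 10⁻³ = 1396 kN.

φR_n ≈ 1400 kN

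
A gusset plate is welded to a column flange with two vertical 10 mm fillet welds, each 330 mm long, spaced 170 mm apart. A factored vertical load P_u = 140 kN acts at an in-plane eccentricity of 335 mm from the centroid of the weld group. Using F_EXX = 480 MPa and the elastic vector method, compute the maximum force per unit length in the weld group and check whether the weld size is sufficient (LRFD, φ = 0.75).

Total weld length L_w = 660 mm. Treat welds as unit-width lines.
Polar moment about centroid: J = 2[d³/12 + d(b/2)²] = 2[330³/12 + 330×85²] = 10760000 mm³.
Direct shear f_v = P/L_w = 140×10³ / 660 = 212.1 N/mm (vertical).
Torsion M = P·e = 140×10³ × 335 = 46900000 N·mm.
Critical point at (x, y) = (85, 165) from centroid. f_tx = M·y/J = 719.3 N/mm; f_ty = M·x/J = 370.6 N/mm.
Resultant f_max = √[f_tx² + (f_v + f_ty)²] = √[719.3² + (212.1 + 370.6)²] = 925.7 N/mm.
Capacity per unit length: φr_n = 0.75 × 0.6 × 480 × (0.707 × 10) = 1527 N/mm.
925.7 ≤ 1527 → adequate.

f_max ≈ 926 N/mm; adequate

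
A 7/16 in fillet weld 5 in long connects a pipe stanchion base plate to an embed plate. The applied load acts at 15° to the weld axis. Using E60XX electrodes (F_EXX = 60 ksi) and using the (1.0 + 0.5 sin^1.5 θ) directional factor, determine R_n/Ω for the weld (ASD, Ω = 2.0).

t_e = 0.707 × 0.4375 = 0.3093 in; A_we = 0.3093 × 5 = 1.547 in².
Directional factor: 1.0 + 0.5 sin^1.5(15°) = 1.066.
F_nw = 0.6 × 60 × 1.066 = 38.37 ksi.
R_n/Ω = (38.37 × 1.547) / 2.0 = 29.67 kips.

R_n/Ω ≈ 29.7 kips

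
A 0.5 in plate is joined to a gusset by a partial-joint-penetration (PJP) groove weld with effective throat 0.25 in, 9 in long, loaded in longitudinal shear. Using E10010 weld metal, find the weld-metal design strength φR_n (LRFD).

E100XX → F_EXX = 100 ksi.
Effective throat (given) t_e = 0.25 in.
A_we = 0.25 × 9 = 2.25 in².
F_nw = 0.6 F_EXX = 60 ksi.
φR_n = 0.75 × 60 × 2.25 = 101.2 kip.

φR_n ≈ 101 kip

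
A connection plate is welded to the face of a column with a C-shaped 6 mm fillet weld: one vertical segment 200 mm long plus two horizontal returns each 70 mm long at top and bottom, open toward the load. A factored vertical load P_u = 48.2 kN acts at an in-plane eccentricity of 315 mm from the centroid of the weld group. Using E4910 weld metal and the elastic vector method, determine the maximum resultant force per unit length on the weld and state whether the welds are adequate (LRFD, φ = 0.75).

f_max ≈ 859 N/mm; adequate

E49XX → F_EXX = 490 MPa.
Total weld length L_w = 340 mm. Treat welds as unit-width lines.
Centroid: x̄ = 2×70×35 / 340 = 14.41 mm from the vertical weld.
Polar moment about centroid: J = I_x + I_y = [200³/12 + 2×70×100²] + [200×14.41² + 2(70³/12 + 70×20.59²)] = 2225000 mm³.
Direct shear f_v = P/L_w = 48.2×10³ / 340 = 141.8 N/mm (vertical).
Torsion M = P·e = 48.2×10³ × 315 = 15183000 N·mm.
Critical point at (x, y) = (55.59, 100) from centroid. f_tx = M·y/J = 682.5 N/mm; f_ty = M·x/J = 379.4 N/mm.
Resultant f_max = √[f_tx² + (f_v + f_ty)²] = √[682.5² + (141.8 + 379.4)²] = 858.7 N/mm.
Capacity per unit length: φr_n = 0.75 × 0.6 × 490 × (0.707 × 6) = 935.4 N/mm.
858.7 ≤ 935.4 → adequate.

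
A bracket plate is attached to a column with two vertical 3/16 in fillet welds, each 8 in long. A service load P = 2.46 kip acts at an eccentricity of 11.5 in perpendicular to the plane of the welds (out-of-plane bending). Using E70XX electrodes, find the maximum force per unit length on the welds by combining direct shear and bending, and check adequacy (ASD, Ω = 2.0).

f_max ≈ 1.33 kip/in; adequate

E70XX → F_EXX = 70 ksi.
L_w = 2 × 8 = 16 in; section modulus (unit throat) S = 2 × L²/6 = 21.33 in².
Direct shear f_v = P/L_w = 2.46/16 = 0.1537 kip/in.
Moment M = P × e = 2.46 × 11.5 = 28.29 kip·in; bending f_b = M/S = 1.326 kip/in.
f_max = √(f_v² + f_b²) = √(0.1537² + 1.326²) = 1.335 kip/in.
r_n/Ω = (1/2.0) × 0.6 × 70 × (0.707 × 0.1875) = 2.784 kip/in → adequate.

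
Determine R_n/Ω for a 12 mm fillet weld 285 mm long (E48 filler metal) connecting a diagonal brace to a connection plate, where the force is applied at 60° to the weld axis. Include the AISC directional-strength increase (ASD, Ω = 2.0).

E48XX → F_EXX = 480 MPa.
t_e = 0.707 × 12 = 8.484 mm; A_we = 8.484 × 285 = 2418 mm².
Directional factor: 1.0 + 0.5 sin^1.5(60°) = 1.403.
F_nw = 0.6 × 480 × 1.403 = 404.1 MPa.
R_n/Ω = (404.1 × 2418) / 2.0 × 10⁻³ = 488.5 kN.

R_n/Ω ≈ 488 kN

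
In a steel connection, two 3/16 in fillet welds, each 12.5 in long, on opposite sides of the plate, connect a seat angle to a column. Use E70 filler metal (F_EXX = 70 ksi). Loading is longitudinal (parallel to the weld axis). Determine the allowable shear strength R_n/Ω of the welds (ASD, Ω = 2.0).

R_n/Ω ≈ 69.6 kips

Effective throat t_e = 0.707 × 0.1875 = 0.1326 in.
Total length L = 25 in; A_we = 0.1326 × 25 = 3.314 in².
F_nw = 0.6 F_EXX = 0.6 × 70 = 42 ksi.
R_n = 42 × 3.314 = 139.2 kips; R_n/Ω = 139.2/2.0 = 69.6 kips.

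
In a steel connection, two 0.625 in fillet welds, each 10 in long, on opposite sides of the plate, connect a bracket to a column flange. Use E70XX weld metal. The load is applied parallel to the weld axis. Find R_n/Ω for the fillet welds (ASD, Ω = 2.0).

R_n/Ω ≈ 186 kips

E70XX → F_EXX = 70 ksi.
Effective throat t_e = 0.707 × 0.625 = 0.4419 in.
Total length L = 20 in; A_we = 0.4419 × 20 = 8.837 in².
F_nw = 0.6 F_EXX = 0.6 × 70 = 42 ksi.
R_n = 42 × 8.837 = 371.2 kips; R_n/Ω = 371.2/2.0 = 185.6 kips.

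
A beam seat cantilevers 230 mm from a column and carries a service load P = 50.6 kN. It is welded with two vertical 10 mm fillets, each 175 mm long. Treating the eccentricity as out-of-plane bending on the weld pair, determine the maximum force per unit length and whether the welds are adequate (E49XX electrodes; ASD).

E49XX → F_EXX = 490 MPa.
L_w = 2 × 175 = 350 mm; section modulus (unit throat) S = 2 × L²/6 = 10210 mm².
Direct shear f_v = P/L_w = 50.6×10³/350 = 144.6 N/mm.
Moment M = P × e = 50.6×10³ × 230 = 11638000 N·mm; bending f_b = M/S = 1140 N/mm.
f_max = √(f_v² + f_b²) = √(144.6² + 1140²) = 1149 N/mm.
r_n/Ω = (1/2.0) × 0.6 × 490 × (0.707 × 10) = 1039 N/mm → NOT adequate.

f_max ≈ 1150 N/mm; NOT adequate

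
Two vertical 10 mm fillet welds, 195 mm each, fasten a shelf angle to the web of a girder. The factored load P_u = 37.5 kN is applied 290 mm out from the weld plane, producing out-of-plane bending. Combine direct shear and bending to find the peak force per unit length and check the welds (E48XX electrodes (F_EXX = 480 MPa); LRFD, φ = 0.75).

f_max ≈ 863 N/mm; adequate

L_w = 2 × 195 = 390 mm; section modulus (unit throat) S = 2 × L²/6 = 12680 mm².
Direct shear f_v = P/L_w = 37.5×10³/390 = 96.15 N/mm.
Moment M = P × e = 37.5×10³ × 290 = 10875000 N·mm; bending f_b = M/S = 858 N/mm.
f_max = √(f_v² + f_b²) = √(96.15² + 858²) = 863.4 N/mm.
φr_n = 0.75 × 0.6 × 480 × (0.707 × 10) = 1527 N/mm → adequate.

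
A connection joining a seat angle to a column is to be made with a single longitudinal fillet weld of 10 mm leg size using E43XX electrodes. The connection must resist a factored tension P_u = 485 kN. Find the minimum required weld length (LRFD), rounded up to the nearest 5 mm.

L = 355 mm

E43XX → F_EXX = 430 MPa.
Throat t_e = 0.707 × 10 = 7.07 mm.
φr_n = 0.75 × 0.6 × 430 × 7.07 × 10⁻³ = 1.368 kN/mm.
L_req = P_u / φr_n = 485 / 1.368 = 354.5 mm total.
Round up → use L = 355 mm.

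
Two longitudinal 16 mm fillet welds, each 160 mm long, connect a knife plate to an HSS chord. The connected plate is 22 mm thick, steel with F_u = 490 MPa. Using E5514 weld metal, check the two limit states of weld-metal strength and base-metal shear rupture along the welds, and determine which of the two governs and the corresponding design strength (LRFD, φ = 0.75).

φR_n ≈ 896 kN (weld metal governs)

E55XX → F_EXX = 550 MPa.
t_e = 0.707 × 16 = 11.31 mm; L = 320 mm.
Weld metal: φR_n = 0.75 × 0.6 × 550 × 11.31 × 320 × 10⁻³ = 895.9 kN.
Base metal (shear rupture): φR_n = 0.75 × 0.6 × 490 × 22 × 320 × 10⁻³ = 1552 kN.
Governing: weld metal.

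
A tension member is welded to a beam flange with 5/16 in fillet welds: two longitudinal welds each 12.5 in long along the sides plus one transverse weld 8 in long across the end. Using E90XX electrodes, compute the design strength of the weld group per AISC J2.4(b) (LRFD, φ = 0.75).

φR_n ≈ 298 kips

E90XX → F_EXX = 90 ksi.
t_e = 0.707 × 0.3125 = 0.2209 in.
R_nwl = 0.6 × 90 × 0.2209 × 25 = 298.3 kips (longitudinal, 2 welds).
R_nwt = 0.6 × 90 × 0.2209 × 8 = 95.44 kips (transverse, base value).
(i) R_nwl + R_nwt = 393.7 kips; (ii) 0.85 R_nwl + 1.5 R_nwt = 396.7 kips.
R_n = max = 396.7 kips [governs: (ii)]; φR_n = 297.5 kips.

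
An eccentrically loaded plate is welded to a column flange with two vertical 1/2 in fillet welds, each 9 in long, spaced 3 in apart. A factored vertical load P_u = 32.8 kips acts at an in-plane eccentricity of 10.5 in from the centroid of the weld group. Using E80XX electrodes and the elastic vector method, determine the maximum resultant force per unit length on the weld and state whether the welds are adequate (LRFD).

f_max ≈ 10.8 kip/in; adequate

E80XX → F_EXX = 80 ksi.
Total weld length L_w = 18 in. Treat welds as unit-width lines.
Polar moment about centroid: J = 2[d³/12 + d(b/2)²] = 2[9³/12 + 9×1.5²] = 162 in³.
Direct shear f_v = P/L_w = 32.8 / 18 = 1.822 kip/in (vertical).
Torsion M = P·e = 32.8 × 10.5 = 344.4 kip·in.
Critical point at (x, y) = (1.5, 4.5) from centroid. f_tx = M·y/J = 9.567 kip/in; f_ty = M·x/J = 3.189 kip/in.
Resultant f_max = √[f_tx² + (f_v + f_ty)²] = √[9.567² + (1.822 + 3.189)²] = 10.8 kip/in.
Capacity per unit length: φr_n = 0.75 × 0.6 × 80 × (0.707 × 0.5) = 12.73 kip/in.
10.8 ≤ 12.73 → adequate.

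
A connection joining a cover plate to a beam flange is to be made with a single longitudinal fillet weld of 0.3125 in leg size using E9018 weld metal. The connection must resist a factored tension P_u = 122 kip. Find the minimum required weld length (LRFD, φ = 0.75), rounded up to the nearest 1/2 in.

E90XX → F_EXX = 90 ksi.
Throat t_e = 0.707 × 0.3125 = 0.2209 in.
φr_n = 0.75 × 0.6 × 90 × 0.2209 = 8.948 kip/in.
L_req = P_u / φr_n = 122 / 8.948 = 13.63 in total.
Round up → use L = 14 in.

L = 14 in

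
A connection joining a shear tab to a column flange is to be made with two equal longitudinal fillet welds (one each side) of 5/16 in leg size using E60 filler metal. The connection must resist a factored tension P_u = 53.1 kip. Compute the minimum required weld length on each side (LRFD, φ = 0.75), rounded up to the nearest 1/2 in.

L = 4.5 in on each side

E60XX → F_EXX = 60 ksi.
Throat t_e = 0.707 × 0.3125 = 0.2209 in.
φr_n = 0.75 × 0.6 × 60 × 0.2209 = 5.965 kip/in.
L_req = P_u / φr_n = 53.1 / 5.965 = 8.901 in total.
Per side: 8.901 / 2 = 4.451 in.
Round up → use L = 4.5 in on each side.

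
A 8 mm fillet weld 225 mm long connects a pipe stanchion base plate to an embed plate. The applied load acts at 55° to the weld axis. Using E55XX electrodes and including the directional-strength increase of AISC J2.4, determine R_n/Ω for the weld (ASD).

R_n/Ω ≈ 288 kN

E55XX → F_EXX = 550 MPa.
t_e = 0.707 × 8 = 5.656 mm; A_we = 5.656 × 225 = 1273 mm².
Directional factor: 1.0 + 0.5 sin^1.5(55°) = 1.371.
F_nw = 0.6 × 550 × 1.371 = 452.3 MPa.
R_n/Ω = (452.3 × 1273) / 2.0 × 10⁻³ = 287.8 kN.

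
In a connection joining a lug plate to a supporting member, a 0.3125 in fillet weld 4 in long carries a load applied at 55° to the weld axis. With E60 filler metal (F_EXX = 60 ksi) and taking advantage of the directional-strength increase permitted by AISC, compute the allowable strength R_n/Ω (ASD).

R_n/Ω ≈ 21.8 kip

t_e = 0.707 × 0.3125 = 0.2209 in; A_we = 0.2209 × 4 = 0.8837 in².
Directional factor: 1.0 + 0.5 sin^1.5(55°) = 1.371.
F_nw = 0.6 × 60 × 1.371 = 49.35 ksi.
R_n/Ω = (49.35 × 0.8837) / 2.0 = 21.8 kip.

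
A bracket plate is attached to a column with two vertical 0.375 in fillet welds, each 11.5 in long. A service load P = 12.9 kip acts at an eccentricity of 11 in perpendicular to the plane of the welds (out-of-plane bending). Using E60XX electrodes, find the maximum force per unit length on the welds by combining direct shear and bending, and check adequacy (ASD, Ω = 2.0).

f_max ≈ 3.27 kip/in; adequate

E60XX → F_EXX = 60 ksi.
L_w = 2 × 11.5 = 23 in; section modulus (unit throat) S = 2 × L²/6 = 44.08 in².
Direct shear f_v = P/L_w = 12.9/23 = 0.5609 kip/in.
Moment M = P × e = 12.9 × 11 = 141.9 kip·in; bending f_b = M/S = 3.219 kip/in.
f_max = √(f_v² + f_b²) = √(0.5609² + 3.219²) = 3.267 kip/in.
r_n/Ω = (1/2.0) × 0.6 × 60 × (0.707 × 0.375) = 4.772 kip/in → adequate.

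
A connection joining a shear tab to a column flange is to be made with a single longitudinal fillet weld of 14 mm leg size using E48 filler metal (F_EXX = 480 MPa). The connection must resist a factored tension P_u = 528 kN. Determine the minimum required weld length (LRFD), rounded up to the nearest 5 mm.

L = 250 mm

Throat t_e = 0.707 × 14 = 9.898 mm.
φr_n = 0.75 × 0.6 × 480 × 9.898 × 10⁻³ = 2.138 kN/mm.
L_req = P_u / φr_n = 528 / 2.138 = 247 mm total.
Round up → use L = 250 mm.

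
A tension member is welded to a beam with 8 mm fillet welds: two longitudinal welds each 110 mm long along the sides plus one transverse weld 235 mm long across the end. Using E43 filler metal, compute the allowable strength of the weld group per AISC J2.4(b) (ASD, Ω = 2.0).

R_n/Ω ≈ 394 kN

E43XX → F_EXX = 430 MPa.
t_e = 0.707 × 8 = 5.656 mm.
R_nwl = 0.6 × 430 × 5.656 × 220 × 10⁻³ = 321 kN (longitudinal, 2 welds).
R_nwt = 0.6 × 430 × 5.656 × 235 × 10⁻³ = 342.9 kN (transverse, base value).
(i) R_nwl + R_nwt = 664 kN; (ii) 0.85 R_nwl + 1.5 R_nwt = 787.3 kN.
R_n = max = 787.3 kN [governs: (ii)]; R_n/Ω = 393.6 kN.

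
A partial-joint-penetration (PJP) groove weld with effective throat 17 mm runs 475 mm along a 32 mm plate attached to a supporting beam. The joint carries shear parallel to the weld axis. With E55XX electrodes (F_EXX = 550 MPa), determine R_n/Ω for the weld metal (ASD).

R_n/Ω ≈ 1330 kN

Effective throat (given) t_e = 17 mm.
A_we = 17 × 475 = 8075 mm².
F_nw = 0.6 F_EXX = 330 MPa.
R_n/Ω = (330 × 8075) / 2.0 × 10⁻³ = 1332 kN.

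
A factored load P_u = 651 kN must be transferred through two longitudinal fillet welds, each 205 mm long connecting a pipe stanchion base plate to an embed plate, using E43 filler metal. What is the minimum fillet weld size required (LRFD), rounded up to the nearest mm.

w = 12 mm

E43XX → F_EXX = 430 MPa.
Total weld length L = 410 mm.
Required throat t_e = P_u / (φ × 0.6 F_EXX × L) = 651 / (0.75 × 0.6 × 430 × 410 × 10⁻³) = 8.206 mm.
Required leg w = t_e / 0.707 = 11.61 mm → use 12 mm.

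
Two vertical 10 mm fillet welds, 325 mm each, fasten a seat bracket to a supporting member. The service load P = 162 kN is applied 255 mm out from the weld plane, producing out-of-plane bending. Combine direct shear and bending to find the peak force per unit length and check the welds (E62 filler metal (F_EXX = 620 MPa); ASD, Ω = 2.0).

f_max ≈ 1200 N/mm; adequate

L_w = 2 × 325 = 650 mm; section modulus (unit throat) S = 2 × L²/6 = 35210 mm².
Direct shear f_v = P/L_w = 162×10³/650 = 249.2 N/mm.
Moment M = P × e = 162×10³ × 255 = 41310000 N·mm; bending f_b = M/S = 1173 N/mm.
f_max = √(f_v² + f_b²) = √(249.2² + 1173²) = 1199 N/mm.
r_n/Ω = (1/2.0) × 0.6 × 620 × (0.707 × 10) = 1315 N/mm → adequate.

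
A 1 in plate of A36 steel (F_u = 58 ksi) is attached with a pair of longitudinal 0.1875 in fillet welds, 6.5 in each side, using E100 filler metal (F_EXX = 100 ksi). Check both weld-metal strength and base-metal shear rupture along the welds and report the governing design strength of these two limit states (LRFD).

t_e = 0.707 × 0.1875 = 0.1326 in; L = 13 in.
Weld metal: φR_n = 0.75 × 0.6 × 100 × 0.1326 × 13 = 77.55 kip.
Base metal (shear rupture): φR_n = 0.75 × 0.6 × 58 × 1 × 13 = 339.3 kip.
Governing: weld metal.

φR_n ≈ 77.5 kip (weld metal governs)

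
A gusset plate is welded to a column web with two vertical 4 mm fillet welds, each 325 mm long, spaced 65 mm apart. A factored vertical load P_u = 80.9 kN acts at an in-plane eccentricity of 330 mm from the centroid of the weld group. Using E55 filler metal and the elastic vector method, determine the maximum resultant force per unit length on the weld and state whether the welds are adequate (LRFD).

f_max ≈ 725 N/mm; NOT adequate

E55XX → F_EXX = 550 MPa.
Total weld length L_w = 650 mm. Treat welds as unit-width lines.
Polar moment about centroid: J = 2[d³/12 + d(b/2)²] = 2[325³/12 + 325×32.5²] = 6408000 mm³.
Direct shear f_v = P/L_w = 80.9×10³ / 650 = 124.5 N/mm (vertical).
Torsion M = P·e = 80.9×10³ × 330 = 26697000 N·mm.
Critical point at (x, y) = (32.5, 162.5) from centroid. f_tx = M·y/J = 677 N/mm; f_ty = M·x/J = 135.4 N/mm.
Resultant f_max = √[f_tx² + (f_v + f_ty)²] = √[677² + (124.5 + 135.4)²] = 725.2 N/mm.
Capacity per unit length: φr_n = 0.75 × 0.6 × 550 × (0.707 × 4) = 699.9 N/mm.
725.2 > 699.9 → NOT adequate.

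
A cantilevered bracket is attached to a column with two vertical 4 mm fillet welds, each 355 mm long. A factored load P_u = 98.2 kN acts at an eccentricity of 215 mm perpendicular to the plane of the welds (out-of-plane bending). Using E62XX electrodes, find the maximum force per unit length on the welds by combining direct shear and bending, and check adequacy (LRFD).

E62XX → F_EXX = 620 MPa.
L_w = 2 × 355 = 710 mm; section modulus (unit throat) S = 2 × L²/6 = 42010 mm².
Direct shear f_v = P/L_w = 98.2×10³/710 = 138.3 N/mm.
Moment M = P × e = 98.2×10³ × 215 = 21113000 N·mm; bending f_b = M/S = 502.6 N/mm.
f_max = √(f_v² + f_b²) = √(138.3² + 502.6²) = 521.3 N/mm.
φr_n = 0.75 × 0.6 × 620 × (0.707 × 4) = 789 N/mm → adequate.

f_max ≈ 521 N/mm; adequate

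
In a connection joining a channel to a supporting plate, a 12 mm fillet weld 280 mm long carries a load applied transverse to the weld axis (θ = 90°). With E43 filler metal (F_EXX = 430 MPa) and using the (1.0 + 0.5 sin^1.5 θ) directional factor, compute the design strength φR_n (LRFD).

φR_n ≈ 689 kN

t_e = 0.707 × 12 = 8.484 mm; A_we = 8.484 × 280 = 2376 mm².
Directional factor: 1.0 + 0.5 sin^1.5(90°) = 1.5.
F_nw = 0.6 × 430 × 1.5 = 387 MPa.
φR_n = 0.75 × 387 × 2376 × 10⁻³ = 689.5 kN.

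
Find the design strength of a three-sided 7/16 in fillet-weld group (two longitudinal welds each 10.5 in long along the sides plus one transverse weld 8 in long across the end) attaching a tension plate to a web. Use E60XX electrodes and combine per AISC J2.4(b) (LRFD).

E60XX → F_EXX = 60 ksi.
t_e = 0.707 × 0.4375 = 0.3093 in.
R_nwl = 0.6 × 60 × 0.3093 × 21 = 233.8 kip (longitudinal, 2 welds).
R_nwt = 0.6 × 60 × 0.3093 × 8 = 89.08 kip (transverse, base value).
(i) R_nwl + R_nwt = 322.9 kip; (ii) 0.85 R_nwl + 1.5 R_nwt = 332.4 kip.
R_n = max = 332.4 kip [governs: (ii)]; φR_n = 249.3 kip.

φR_n ≈ 249 kip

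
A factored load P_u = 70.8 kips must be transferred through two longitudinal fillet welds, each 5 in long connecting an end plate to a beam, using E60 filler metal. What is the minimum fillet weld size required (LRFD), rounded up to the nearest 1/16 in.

E60XX → F_EXX = 60 ksi.
Total weld length L = 10 in.
Required throat t_e = P_u / (φ × 0.6 F_EXX × L) = 70.8 / (0.75 × 0.6 × 60 × 10) = 0.2622 in.
Required leg w = t_e / 0.707 = 0.3709 in → use 3/8 in.

w = 3/8 in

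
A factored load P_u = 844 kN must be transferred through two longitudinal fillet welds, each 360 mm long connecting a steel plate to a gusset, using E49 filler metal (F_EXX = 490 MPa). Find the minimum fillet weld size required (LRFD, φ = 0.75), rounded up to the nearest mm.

Total weld length L = 720 mm.
Required throat t_e = P_u / (φ × 0.6 F_EXX × L) = 844 / (0.75 × 0.6 × 490 × 720 × 10⁻³) = 5.316 mm.
Required leg w = t_e / 0.707 = 7.519 mm → use 8 mm.

w = 8 mm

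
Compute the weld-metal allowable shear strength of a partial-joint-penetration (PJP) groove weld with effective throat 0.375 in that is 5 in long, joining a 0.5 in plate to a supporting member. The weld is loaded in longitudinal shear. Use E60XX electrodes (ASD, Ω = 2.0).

E60XX → F_EXX = 60 ksi.
Effective throat (given) t_e = 0.375 in.
A_we = 0.375 × 5 = 1.875 in².
F_nw = 0.6 F_EXX = 36 ksi.
R_n/Ω = (36 × 1.875) / 2.0 = 33.75 kip.

R_n/Ω ≈ 33.8 kip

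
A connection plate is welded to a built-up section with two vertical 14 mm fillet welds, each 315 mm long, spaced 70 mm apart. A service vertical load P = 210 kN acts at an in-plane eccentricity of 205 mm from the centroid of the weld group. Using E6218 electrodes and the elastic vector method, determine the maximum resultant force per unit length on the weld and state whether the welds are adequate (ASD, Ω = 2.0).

E62XX → F_EXX = 620 MPa.
Total weld length L_w = 630 mm. Treat welds as unit-width lines.
Polar moment about centroid: J = 2[d³/12 + d(b/2)²] = 2[315³/12 + 315×35²] = 5981000 mm³.
Direct shear f_v = P/L_w = 210×10³ / 630 = 333.3 N/mm (vertical).
Torsion M = P·e = 210×10³ × 205 = 43050000 N·mm.
Critical point at (x, y) = (35, 157.5) from centroid. f_tx = M·y/J = 1134 N/mm; f_ty = M·x/J = 251.9 N/mm.
Resultant f_max = √[f_tx² + (f_v + f_ty)²] = √[1134² + (333.3 + 251.9)²] = 1276 N/mm.
Capacity per unit length: r_n/Ω = (1/2.0) × 0.6 × 620 × (0.707 × 14) = 1841 N/mm.
1276 ≤ 1841 → adequate.

f_max ≈ 1280 N/mm; adequate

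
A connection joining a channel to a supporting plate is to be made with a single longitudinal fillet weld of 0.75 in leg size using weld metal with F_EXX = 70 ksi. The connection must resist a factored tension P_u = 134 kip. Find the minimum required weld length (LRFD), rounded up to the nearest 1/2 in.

L = 8.5 in

Throat t_e = 0.707 × 0.75 = 0.5302 in.
φr_n = 0.75 × 0.6 × 70 × 0.5302 = 16.7 kip/in.
L_req = P_u / φr_n = 134 / 16.7 = 8.023 in total.
Round up → use L = 8.5 in.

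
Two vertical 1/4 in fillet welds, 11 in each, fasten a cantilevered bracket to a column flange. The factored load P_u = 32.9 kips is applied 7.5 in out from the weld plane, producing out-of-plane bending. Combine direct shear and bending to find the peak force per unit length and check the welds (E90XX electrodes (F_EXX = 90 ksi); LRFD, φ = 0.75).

f_max ≈ 6.3 kip/in; adequate

L_w = 2 × 11 = 22 in; section modulus (unit throat) S = 2 × L²/6 = 40.33 in².
Direct shear f_v = P/L_w = 32.9/22 = 1.495 kip/in.
Moment M = P × e = 32.9 × 7.5 = 246.75 kip·in; bending f_b = M/S = 6.118 kip/in.
f_max = √(f_v² + f_b²) = √(1.495² + 6.118²) = 6.298 kip/in.
φr_n = 0.75 × 0.6 × 90 × (0.707 × 0.25) = 7.158 kip/in → adequate.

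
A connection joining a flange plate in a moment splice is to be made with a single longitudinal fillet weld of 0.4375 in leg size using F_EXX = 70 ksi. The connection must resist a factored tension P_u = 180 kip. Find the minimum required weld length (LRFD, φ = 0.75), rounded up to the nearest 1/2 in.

Throat t_e = 0.707 × 0.4375 = 0.3093 in.
φr_n = 0.75 × 0.6 × 70 × 0.3093 = 9.743 kip/in.
L_req = P_u / φr_n = 180 / 9.743 = 18.47 in total.
Round up → use L = 18.5 in.

L = 18.5 in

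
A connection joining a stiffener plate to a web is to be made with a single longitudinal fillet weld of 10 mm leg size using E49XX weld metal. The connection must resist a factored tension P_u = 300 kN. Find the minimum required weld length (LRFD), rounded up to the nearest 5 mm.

E49XX → F_EXX = 490 MPa.
Throat t_e = 0.707 × 10 = 7.07 mm.
φr_n = 0.75 × 0.6 × 490 × 7.07 × 10⁻³ = 1.559 kN/mm.
L_req = P_u / φr_n = 300 / 1.559 = 192.4 mm total.
Round up → use L = 195 mm.

L = 195 mm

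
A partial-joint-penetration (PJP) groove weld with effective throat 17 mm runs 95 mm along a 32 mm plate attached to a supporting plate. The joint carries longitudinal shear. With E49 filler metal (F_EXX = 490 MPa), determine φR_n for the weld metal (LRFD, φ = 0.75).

φR_n ≈ 356 kN

Effective throat (given) t_e = 17 mm.
A_we = 17 × 95 = 1615 mm².
F_nw = 0.6 F_EXX = 294 MPa.
φR_n = 0.75 × 294 × 1615 × 10⁻³ = 356.1 kN.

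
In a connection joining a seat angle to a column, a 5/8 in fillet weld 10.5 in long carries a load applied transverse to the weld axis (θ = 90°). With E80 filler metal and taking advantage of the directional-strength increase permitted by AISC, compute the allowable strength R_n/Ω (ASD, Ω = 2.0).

R_n/Ω ≈ 167 kip

E80XX → F_EXX = 80 ksi.
t_e = 0.707 × 0.625 = 0.4419 in; A_we = 0.4419 × 10.5 = 4.64 in².
Directional factor: 1.0 + 0.5 sin^1.5(90°) = 1.5.
F_nw = 0.6 × 80 × 1.5 = 72 ksi.
R_n/Ω = (72 × 4.64) / 2.0 = 167 kip.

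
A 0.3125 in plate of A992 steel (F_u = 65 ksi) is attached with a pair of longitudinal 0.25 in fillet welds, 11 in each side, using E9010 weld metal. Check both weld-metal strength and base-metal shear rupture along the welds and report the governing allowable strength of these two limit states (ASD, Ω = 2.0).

E90XX → F_EXX = 90 ksi.
t_e = 0.707 × 0.25 = 0.1767 in; L = 22 in.
Weld metal: R_n/Ω = (1/2.0) × 0.6 × 90 × 0.1767 × 22 = 105 kips.
Base metal (shear rupture): R_n/Ω = (1/2.0) × 0.6 × 65 × 0.3125 × 22 = 134.1 kips.
Governing: weld metal.

R_n/Ω ≈ 105 kips (weld metal governs)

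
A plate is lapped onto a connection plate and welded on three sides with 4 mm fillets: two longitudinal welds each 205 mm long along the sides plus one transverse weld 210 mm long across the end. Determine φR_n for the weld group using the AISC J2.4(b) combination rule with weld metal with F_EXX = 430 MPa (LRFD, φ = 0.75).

t_e = 0.707 × 4 = 2.828 mm.
R_nwl = 0.6 × 430 × 2.828 × 410 × 10⁻³ = 299.1 kN (longitudinal, 2 welds).
R_nwt = 0.6 × 430 × 2.828 × 210 × 10⁻³ = 153.2 kN (transverse, base value).
(i) R_nwl + R_nwt = 452.4 kN; (ii) 0.85 R_nwl + 1.5 R_nwt = 484.1 kN.
R_n = max = 484.1 kN [governs: (ii)]; φR_n = 363.1 kN.

φR_n ≈ 363 kN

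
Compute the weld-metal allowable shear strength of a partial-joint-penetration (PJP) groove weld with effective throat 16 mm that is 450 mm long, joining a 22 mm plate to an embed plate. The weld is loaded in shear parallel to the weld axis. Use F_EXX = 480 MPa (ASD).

Effective throat (given) t_e = 16 mm.
A_we = 16 × 450 = 7200 mm².
F_nw = 0.6 F_EXX = 288 MPa.
R_n/Ω = (288 × 7200) / 2.0 × 10⁻³ = 1037 kN.

R_n/Ω ≈ 1040 kN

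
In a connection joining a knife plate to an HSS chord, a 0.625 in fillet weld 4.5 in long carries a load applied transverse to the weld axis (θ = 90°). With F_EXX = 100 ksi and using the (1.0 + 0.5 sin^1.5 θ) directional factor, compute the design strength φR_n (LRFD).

t_e = 0.707 × 0.625 = 0.4419 in; A_we = 0.4419 × 4.5 = 1.988 in².
Directional factor: 1.0 + 0.5 sin^1.5(90°) = 1.5.
F_nw = 0.6 × 100 × 1.5 = 90 ksi.
φR_n = 0.75 × 90 × 1.988 = 134.2 kip.

φR_n ≈ 134 kip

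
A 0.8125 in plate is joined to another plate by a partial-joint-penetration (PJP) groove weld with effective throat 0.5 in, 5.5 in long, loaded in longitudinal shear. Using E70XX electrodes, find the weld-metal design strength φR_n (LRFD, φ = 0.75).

E70XX → F_EXX = 70 ksi.
Effective throat (given) t_e = 0.5 in.
A_we = 0.5 × 5.5 = 2.75 in².
F_nw = 0.6 F_EXX = 42 ksi.
φR_n = 0.75 × 42 × 2.75 = 86.62 kip.

φR_n ≈ 86.6 kip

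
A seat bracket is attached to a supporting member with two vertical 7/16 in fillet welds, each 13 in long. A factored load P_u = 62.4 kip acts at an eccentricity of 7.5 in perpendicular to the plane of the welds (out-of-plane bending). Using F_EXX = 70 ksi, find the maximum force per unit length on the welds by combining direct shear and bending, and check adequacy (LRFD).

f_max ≈ 8.65 kip/in; adequate

L_w = 2 × 13 = 26 in; section modulus (unit throat) S = 2 × L²/6 = 56.33 in².
Direct shear f_v = P/L_w = 62.4/26 = 2.4 kip/in.
Moment M = P × e = 62.4 × 7.5 = 468 kip·in; bending f_b = M/S = 8.308 kip/in.
f_max = √(f_v² + f_b²) = √(2.4² + 8.308²) = 8.647 kip/in.
φr_n = 0.75 × 0.6 × 70 × (0.707 × 0.4375) = 9.743 kip/in → adequate.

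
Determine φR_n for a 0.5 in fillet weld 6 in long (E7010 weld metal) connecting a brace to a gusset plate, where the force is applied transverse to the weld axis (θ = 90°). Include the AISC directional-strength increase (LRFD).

φR_n ≈ 100 kip

E70XX → F_EXX = 70 ksi.
t_e = 0.707 × 0.5 = 0.3535 in; A_we = 0.3535 × 6 = 2.121 in².
Directional factor: 1.0 + 0.5 sin^1.5(90°) = 1.5.
F_nw = 0.6 × 70 × 1.5 = 63 ksi.
φR_n = 0.75 × 63 × 2.121 = 100.2 kip.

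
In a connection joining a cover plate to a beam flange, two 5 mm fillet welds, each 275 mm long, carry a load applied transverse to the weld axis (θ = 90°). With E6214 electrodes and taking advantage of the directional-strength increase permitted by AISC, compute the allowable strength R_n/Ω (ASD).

E62XX → F_EXX = 620 MPa.
t_e = 0.707 × 5 = 3.535 mm; A_we = 3.535 × 550 = 1944 mm².
Directional factor: 1.0 + 0.5 sin^1.5(90°) = 1.5.
F_nw = 0.6 × 620 × 1.5 = 558 MPa.
R_n/Ω = (558 × 1944) / 2.0 × 10⁻³ = 542.4 kN.

R_n/Ω ≈ 542 kN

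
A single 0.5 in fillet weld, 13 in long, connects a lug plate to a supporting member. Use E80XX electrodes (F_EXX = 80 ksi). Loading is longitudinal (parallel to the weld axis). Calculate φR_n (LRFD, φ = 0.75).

φR_n ≈ 165 kip

Effective throat t_e = 0.707 × 0.5 = 0.3535 in.
Total length L = 13 in; A_we = 0.3535 × 13 = 4.595 in².
F_nw = 0.6 F_EXX = 0.6 × 80 = 48 ksi.
φR_n = 0.75 × 48 × 4.595 = 165.4 kip.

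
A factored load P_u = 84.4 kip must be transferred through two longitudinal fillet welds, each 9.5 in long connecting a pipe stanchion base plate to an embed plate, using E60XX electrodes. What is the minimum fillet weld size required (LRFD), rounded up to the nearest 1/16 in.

w = 1/4 in

E60XX → F_EXX = 60 ksi.
Total weld length L = 19 in.
Required throat t_e = P_u / (φ × 0.6 F_EXX × L) = 84.4 / (0.75 × 0.6 × 60 × 19) = 0.1645 in.
Required leg w = t_e / 0.707 = 0.2327 in → use 1/4 in.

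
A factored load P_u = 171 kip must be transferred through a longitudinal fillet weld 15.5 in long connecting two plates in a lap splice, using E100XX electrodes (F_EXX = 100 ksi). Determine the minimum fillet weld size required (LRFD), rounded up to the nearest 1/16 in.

Total weld length L = 15.5 in.
Required throat t_e = P_u / (φ × 0.6 F_EXX × L) = 171 / (0.75 × 0.6 × 100 × 15.5) = 0.2452 in.
Required leg w = t_e / 0.707 = 0.3468 in → use 3/8 in.

w = 3/8 in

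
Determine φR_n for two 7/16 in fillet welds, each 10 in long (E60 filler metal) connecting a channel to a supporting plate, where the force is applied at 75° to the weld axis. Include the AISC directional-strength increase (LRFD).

E60XX → F_EXX = 60 ksi.
t_e = 0.707 × 0.4375 = 0.3093 in; A_we = 0.3093 × 20 = 6.186 in².
Directional factor: 1.0 + 0.5 sin^1.5(75°) = 1.475.
F_nw = 0.6 × 60 × 1.475 = 53.09 ksi.
φR_n = 0.75 × 53.09 × 6.186 = 246.3 kip.

φR_n ≈ 246 kip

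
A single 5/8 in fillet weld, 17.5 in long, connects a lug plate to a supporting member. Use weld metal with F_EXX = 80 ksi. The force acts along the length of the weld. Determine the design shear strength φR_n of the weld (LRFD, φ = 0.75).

Effective throat t_e = 0.707 × 0.625 = 0.4419 in.
Total length L = 17.5 in; A_we = 0.4419 × 17.5 = 7.733 in².
F_nw = 0.6 F_EXX = 0.6 × 80 = 48 ksi.
φR_n = 0.75 × 48 × 7.733 = 278.4 kips.

φR_n ≈ 278 kips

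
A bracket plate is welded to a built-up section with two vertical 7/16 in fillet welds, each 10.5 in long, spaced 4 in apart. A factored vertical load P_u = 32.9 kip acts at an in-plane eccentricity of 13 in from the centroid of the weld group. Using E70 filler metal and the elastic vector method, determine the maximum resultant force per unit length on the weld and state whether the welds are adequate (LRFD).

E70XX → F_EXX = 70 ksi.
Total weld length L_w = 21 in. Treat welds as unit-width lines.
Polar moment about centroid: J = 2[d³/12 + d(b/2)²] = 2[10.5³/12 + 10.5×2²] = 276.9 in³.
Direct shear f_v = P/L_w = 32.9 / 21 = 1.567 kip/in (vertical).
Torsion M = P·e = 32.9 × 13 = 427.7 kip·in.
Critical point at (x, y) = (2, 5.25) from centroid. f_tx = M·y/J = 8.108 kip/in; f_ty = M·x/J = 3.089 kip/in.
Resultant f_max = √[f_tx² + (f_v + f_ty)²] = √[8.108² + (1.567 + 3.089)²] = 9.35 kip/in.
Capacity per unit length: φr_n = 0.75 × 0.6 × 70 × (0.707 × 0.4375) = 9.743 kip/in.
9.35 ≤ 9.743 → adequate.

f_max ≈ 9.35 kip/in; adequate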